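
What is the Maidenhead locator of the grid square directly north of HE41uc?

Latitude subsquare c = 2; +1 → 3 = d.
The longitude characters are unchanged.

HE41ud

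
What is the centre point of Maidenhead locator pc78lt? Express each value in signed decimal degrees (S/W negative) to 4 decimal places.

-61.1875, 134.9583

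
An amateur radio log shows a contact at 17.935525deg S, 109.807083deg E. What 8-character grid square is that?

OH42vb65

Offset from 180°W / 90°S: lon 289.80708°, lat 72.06448°.
Field (20°×10°, letters A–R): lon ⌊289.80708/20⌋ = 14 → O; lat ⌊72.06448/10⌋ = 7 → H.
Square (2°×1°, digits 0–9): lon ⌊9.80708/2⌋ = 4; lat ⌊2.06448/1⌋ = 2.
Subsquare (5′×2.5′, letters a–x): lon ⌊1.80708/0.0833333⌋ = 21 → v; lat ⌊0.06448/0.0416667⌋ = 1 → b.
Extended square (30″×15″, digits 0–9): lon ⌊0.05708/0.00833333⌋ = 6; lat ⌊0.02281/0.00416667⌋ = 5.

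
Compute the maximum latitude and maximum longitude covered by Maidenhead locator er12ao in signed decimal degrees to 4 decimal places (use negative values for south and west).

82.6250, -97.9167

Field E=4, R=17: +4·20° lon, +17·10° lat → SW at lon -100°, lat 80°.
Square 1, 2: +1·2° lon, +2·1° lat → SW at lon -98°, lat 82°.
Subsquare a=0, o=14: +0·0.0833333° lon, +14·0.0416667° lat → SW at lon -98°, lat 82.5833°.
Cell spans 0.0833333° lon × 0.0416667° lat. NE corner is SW corner plus one full cell.
latitude 82.6250, longitude -97.9167.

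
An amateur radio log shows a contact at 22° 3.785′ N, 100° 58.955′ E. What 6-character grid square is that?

OL02lb

Offset from 180°W / 90°S: lon 280.9826°, lat 112.0631°.
Field: 280.9826/20 → 14 → O, 112.0631/10 → 11 → L; chars OL.
Square: 0.9826/2 → 0, 2.0631/1 → 2; chars 02.
Subsquare: 0.9826/0.0833333 → 11 → l, 0.0631/0.0416667 → 1 → b; chars lb.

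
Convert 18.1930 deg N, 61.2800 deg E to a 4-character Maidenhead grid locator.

MK08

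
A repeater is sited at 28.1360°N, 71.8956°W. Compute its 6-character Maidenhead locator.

Add 180° to longitude and 90° to latitude: 108.1044, 118.1360.
Field: lon ⌊108.1044/20⌋ = 5 → F; lat ⌊118.1360/10⌋ = 11 → L.
Square: lon ⌊8.1044/2⌋ = 4; lat ⌊8.1360/1⌋ = 8.
Subsquare: lon ⌊0.1044/0.0833333⌋ = 1 → b; lat ⌊0.1360/0.0416667⌋ = 3 → d.

FL48bd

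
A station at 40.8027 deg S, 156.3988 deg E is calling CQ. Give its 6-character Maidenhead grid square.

Offset from 180°W / 90°S: lon 336.3988°, lat 49.1973°.
Field: 336.3988/20 → 16 → Q, 49.1973/10 → 4 → E; chars QE.
Square: 16.3988/2 → 8, 9.1973/1 → 9; chars 89.
Subsquare: 0.3988/0.0833333 → 4 → e, 0.1973/0.0416667 → 4 → e; chars ee.

QE89ee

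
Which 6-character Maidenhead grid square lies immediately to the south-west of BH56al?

BH46xk

Longitude subsquare a = 0; −1 → -1, wraps to 23 = x, carry into square.
Longitude square 5; −1 → 4.
Latitude subsquare l = 11; −1 → 10 = k.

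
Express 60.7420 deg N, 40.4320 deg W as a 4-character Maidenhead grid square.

Shift to the Maidenhead origin (180°W, 90°S): lon 139.57, lat 150.74.
Field: 139.57/20 → 6 → G, 150.74/10 → 15 → P; chars GP.
Square: 19.57/2 → 9, 0.74/1 → 0; chars 90.

GP90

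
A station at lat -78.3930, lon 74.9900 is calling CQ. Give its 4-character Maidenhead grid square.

MB71

Offset from 180°W / 90°S: lon 254.99°, lat 11.61°.
Field (20°×10°, letters A–R): 254.99/20 → 12 → M, 11.61/10 → 1 → B; chars MB.
Square (2°×1°, digits 0–9): 14.99/2 → 7, 1.61/1 → 1; chars 71.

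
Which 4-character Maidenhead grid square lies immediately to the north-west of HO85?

HO76

Longitude square 8; −1 → 7.
Latitude square 5; +1 → 6.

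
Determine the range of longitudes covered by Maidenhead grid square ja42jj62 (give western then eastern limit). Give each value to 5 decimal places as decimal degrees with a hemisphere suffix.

8.80000° E, 8.80833° E

Field J=9, A=0: +9·20° lon, +0·10° lat → SW at lon 0°, lat -90°.
Square 4, 2: +4·2° lon, +2·1° lat → SW at lon 8°, lat -88°.
Subsquare j=9, j=9: +9·0.0833333° lon, +9·0.0416667° lat → SW at lon 8.75°, lat -87.625°.
Extended square 6, 2: +6·0.00833333° lon, +2·0.00416667° lat → SW at lon 8.8°, lat -87.6167°.
Cell spans 0.00833333° lon × 0.00416667° lat.
west 8.80000° E, east 8.80833° E.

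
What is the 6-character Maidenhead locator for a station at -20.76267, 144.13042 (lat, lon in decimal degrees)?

QG29bf

Add 180° to longitude and 90° to latitude: 324.1304, 69.2373.
Field: lon ⌊324.1304/20⌋ = 16 → Q; lat ⌊69.2373/10⌋ = 6 → G.
Square: lon ⌊4.1304/2⌋ = 2; lat ⌊9.2373/1⌋ = 9.
Subsquare: lon ⌊0.1304/0.0833333⌋ = 1 → b; lat ⌊0.2373/0.0416667⌋ = 5 → f.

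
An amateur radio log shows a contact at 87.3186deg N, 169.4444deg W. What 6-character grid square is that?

AR57gh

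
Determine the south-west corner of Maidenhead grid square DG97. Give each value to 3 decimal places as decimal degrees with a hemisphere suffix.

23.000° S, 102.000° W

Field D=3, G=6: +3·20° lon, +6·10° lat → SW at lon -120°, lat -30°.
Square 9, 7: +9·2° lon, +7·1° lat → SW at lon -102°, lat -23°.
latitude 23.000° S, longitude 102.000° W.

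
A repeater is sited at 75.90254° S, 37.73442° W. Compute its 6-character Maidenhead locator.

HB14dc

Offset from 180°W / 90°S: lon 142.2656°, lat 14.0975°.
Field: 142.2656/20 → 7 → H, 14.0975/10 → 1 → B; chars HB.
Square: 2.2656/2 → 1, 4.0975/1 → 4; chars 14.
Subsquare: 0.2656/0.0833333 → 3 → d, 0.0975/0.0416667 → 2 → c; chars dc.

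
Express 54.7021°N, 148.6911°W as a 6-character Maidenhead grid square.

BO54pq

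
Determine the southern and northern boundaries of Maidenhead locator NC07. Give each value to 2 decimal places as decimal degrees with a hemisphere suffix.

63.00° S, 62.00° S

Field N=13, C=2: +13·20° lon, +2·10° lat → SW at lon 80°, lat -70°.
Square 0, 7: +0·2° lon, +7·1° lat → SW at lon 80°, lat -63°.
Cell spans 2° lon × 1° lat.
south 63.00° S, north 62.00° S.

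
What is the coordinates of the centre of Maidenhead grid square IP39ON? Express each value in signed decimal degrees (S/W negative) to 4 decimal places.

Field I=8, P=15: +8·20° lon, +15·10° lat → SW at lon -20°, lat 60°.
Square 3, 9: +3·2° lon, +9·1° lat → SW at lon -14°, lat 69°.
Subsquare o=14, n=13: +14·0.0833333° lon, +13·0.0416667° lat → SW at lon -12.8333°, lat 69.5417°.
Cell spans 0.0833333° lon × 0.0416667° lat. Centre is SW corner plus half of each.
latitude 69.5625, longitude -12.7917.

69.5625, -12.7917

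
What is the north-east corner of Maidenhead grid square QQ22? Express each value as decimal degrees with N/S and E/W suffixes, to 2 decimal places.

73.00° N, 146.00° E

Field Q=16, Q=16: +16·20° lon, +16·10° lat → SW at lon 140°, lat 70°.
Square 2, 2: +2·2° lon, +2·1° lat → SW at lon 144°, lat 72°.
Cell spans 2° lon × 1° lat. NE corner is SW corner plus one full cell.
latitude 73.00° N, longitude 146.00° E.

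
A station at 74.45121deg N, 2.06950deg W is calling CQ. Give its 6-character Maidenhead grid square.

IQ84xk

Offset from 180°W / 90°S: lon 177.9305°, lat 164.4512°.
Field: lon ⌊177.9305/20⌋ = 8 → I; lat ⌊164.4512/10⌋ = 16 → Q.
Square: lon ⌊17.9305/2⌋ = 8; lat ⌊4.4512/1⌋ = 4.
Subsquare: lon ⌊1.9305/0.0833333⌋ = 23 → x; lat ⌊0.4512/0.0416667⌋ = 10 → k.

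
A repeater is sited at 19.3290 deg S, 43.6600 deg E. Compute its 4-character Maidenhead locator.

LH10

Offset from 180°W / 90°S: lon 223.66°, lat 70.67°.
Field: lon ⌊223.66/20⌋ = 11 → L; lat ⌊70.67/10⌋ = 7 → H.
Square: lon ⌊3.66/2⌋ = 1; lat ⌊0.67/1⌋ = 0.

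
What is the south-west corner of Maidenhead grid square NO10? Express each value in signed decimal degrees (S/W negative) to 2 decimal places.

Field N=13, O=14: +13·20° lon, +14·10° lat → SW at lon 80°, lat 50°.
Square 1, 0: +1·2° lon, +0·1° lat → SW at lon 82°, lat 50°.
latitude 50.00, longitude 82.00.

50.00, 82.00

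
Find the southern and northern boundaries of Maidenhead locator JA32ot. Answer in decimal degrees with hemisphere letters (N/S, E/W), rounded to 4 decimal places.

Field J=9, A=0: +9·20° lon, +0·10° lat → SW at lon 0°, lat -90°.
Square 3, 2: +3·2° lon, +2·1° lat → SW at lon 6°, lat -88°.
Subsquare o=14, t=19: +14·0.0833333° lon, +19·0.0416667° lat → SW at lon 7.16667°, lat -87.2083°.
Cell spans 0.0833333° lon × 0.0416667° lat.
south 87.2083° S, north 87.1667° S.

87.2083° S, 87.1667° S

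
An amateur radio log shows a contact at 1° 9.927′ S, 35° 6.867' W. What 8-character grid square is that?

Offset from 180°W / 90°S: lon 144.88555°, lat 88.83455°.
Field: lon ⌊144.88555/20⌋ = 7 → H; lat ⌊88.83455/10⌋ = 8 → I.
Square: lon ⌊4.88555/2⌋ = 2; lat ⌊8.83455/1⌋ = 8.
Subsquare: lon ⌊0.88555/0.0833333⌋ = 10 → k; lat ⌊0.83455/0.0416667⌋ = 20 → u.
Extended square: lon ⌊0.05222/0.00833333⌋ = 6; lat ⌊0.00122/0.00416667⌋ = 0.

HI28ku60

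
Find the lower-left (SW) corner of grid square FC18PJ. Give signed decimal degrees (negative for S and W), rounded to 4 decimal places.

Field F=5, C=2: +5·20° lon, +2·10° lat → SW at lon -80°, lat -70°.
Square 1, 8: +1·2° lon, +8·1° lat → SW at lon -78°, lat -62°.
Subsquare p=15, j=9: +15·0.0833333° lon, +9·0.0416667° lat → SW at lon -76.75°, lat -61.625°.
latitude -61.6250, longitude -76.7500.

-61.6250, -76.7500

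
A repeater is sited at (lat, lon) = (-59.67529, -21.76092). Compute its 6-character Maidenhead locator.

HD90ch

Add 180° to longitude and 90° to latitude: 158.2391, 30.3247.
Field: 158.2391/20 → 7 → H, 30.3247/10 → 3 → D; chars HD.
Square: 18.2391/2 → 9, 0.3247/1 → 0; chars 90.
Subsquare: 0.2391/0.0833333 → 2 → c, 0.3247/0.0416667 → 7 → h; chars ch.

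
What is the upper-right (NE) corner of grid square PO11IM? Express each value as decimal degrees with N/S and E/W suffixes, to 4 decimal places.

51.5417° N, 122.7500° E

Field P=15, O=14: +15·20° lon, +14·10° lat → SW at lon 120°, lat 50°.
Square 1, 1: +1·2° lon, +1·1° lat → SW at lon 122°, lat 51°.
Subsquare i=8, m=12: +8·0.0833333° lon, +12·0.0416667° lat → SW at lon 122.667°, lat 51.5°.
Cell spans 0.0833333° lon × 0.0416667° lat. NE corner is SW corner plus one full cell.
latitude 51.5417° N, longitude 122.7500° E.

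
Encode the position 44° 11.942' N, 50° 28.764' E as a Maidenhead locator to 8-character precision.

LN54fe77

Shift to the Maidenhead origin (180°W, 90°S): lon 230.47940, lat 134.19903.
Field: lon ⌊230.47940/20⌋ = 11 → L; lat ⌊134.19903/10⌋ = 13 → N.
Square: lon ⌊10.47940/2⌋ = 5; lat ⌊4.19903/1⌋ = 4.
Subsquare: lon ⌊0.47940/0.0833333⌋ = 5 → f; lat ⌊0.19903/0.0416667⌋ = 4 → e.
Extended square: lon ⌊0.06273/0.00833333⌋ = 7; lat ⌊0.03237/0.00416667⌋ = 7.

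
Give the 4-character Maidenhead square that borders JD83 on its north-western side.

Longitude square 8; −1 → 7.
Latitude square 3; +1 → 4.

JD74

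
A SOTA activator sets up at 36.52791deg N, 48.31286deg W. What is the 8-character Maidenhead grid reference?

GM56um26

Add 180° to longitude and 90° to latitude: 131.68714, 126.52791.
Field: 131.68714/20 → 6 → G, 126.52791/10 → 12 → M; chars GM.
Square: 11.68714/2 → 5, 6.52791/1 → 6; chars 56.
Subsquare: 1.68714/0.0833333 → 20 → u, 0.52791/0.0416667 → 12 → m; chars um.
Extended square: 0.02047/0.00833333 → 2, 0.02791/0.00416667 → 6; chars 26.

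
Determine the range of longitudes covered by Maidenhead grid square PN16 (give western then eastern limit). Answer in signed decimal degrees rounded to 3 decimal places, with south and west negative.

122.000, 124.000

Field P=15, N=13: +15·20° lon, +13·10° lat → SW at lon 120°, lat 40°.
Square 1, 6: +1·2° lon, +6·1° lat → SW at lon 122°, lat 46°.
Cell spans 2° lon × 1° lat.
west 122.000, east 124.000.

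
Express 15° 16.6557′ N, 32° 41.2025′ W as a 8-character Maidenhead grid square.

HK35pg76

Offset from 180°W / 90°S: lon 147.31329°, lat 105.27760°.
Field: lon ⌊147.31329/20⌋ = 7 → H; lat ⌊105.27760/10⌋ = 10 → K.
Square: lon ⌊7.31329/2⌋ = 3; lat ⌊5.27760/1⌋ = 5.
Subsquare: lon ⌊1.31329/0.0833333⌋ = 15 → p; lat ⌊0.27760/0.0416667⌋ = 6 → g.
Extended square: lon ⌊0.06329/0.00833333⌋ = 7; lat ⌊0.02760/0.00416667⌋ = 6.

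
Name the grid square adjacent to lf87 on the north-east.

LF98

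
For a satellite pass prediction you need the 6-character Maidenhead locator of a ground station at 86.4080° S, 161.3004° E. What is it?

RA03po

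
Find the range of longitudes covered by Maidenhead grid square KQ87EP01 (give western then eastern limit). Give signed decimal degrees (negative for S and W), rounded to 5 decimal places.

36.33333, 36.34167

Field K=10, Q=16: +10·20° lon, +16·10° lat → SW at lon 20°, lat 70°.
Square 8, 7: +8·2° lon, +7·1° lat → SW at lon 36°, lat 77°.
Subsquare e=4, p=15: +4·0.0833333° lon, +15·0.0416667° lat → SW at lon 36.3333°, lat 77.625°.
Extended square 0, 1: +0·0.00833333° lon, +1·0.00416667° lat → SW at lon 36.3333°, lat 77.6292°.
Cell spans 0.00833333° lon × 0.00416667° lat.
west 36.33333, east 36.34167.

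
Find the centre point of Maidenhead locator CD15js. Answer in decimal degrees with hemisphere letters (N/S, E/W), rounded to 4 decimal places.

54.2292° S, 137.2083° W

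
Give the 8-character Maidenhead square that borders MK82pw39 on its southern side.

MK82pw38

Latitude extended square 9; −1 → 8.
The longitude characters are unchanged.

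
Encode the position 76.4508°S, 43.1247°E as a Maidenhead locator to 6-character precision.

LB13nn

Shift to the Maidenhead origin (180°W, 90°S): lon 223.1247, lat 13.5492.
Field: 223.1247/20 → 11 → L, 13.5492/10 → 1 → B; chars LB.
Square: 3.1247/2 → 1, 3.5492/1 → 3; chars 13.
Subsquare: 1.1247/0.0833333 → 13 → n, 0.5492/0.0416667 → 13 → n; chars nn.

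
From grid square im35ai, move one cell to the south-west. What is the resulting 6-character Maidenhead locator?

Longitude subsquare a = 0; −1 → -1, wraps to 23 = x, carry into square.
Longitude square 3; −1 → 2.
Latitude subsquare i = 8; −1 → 7 = h.

IM25xh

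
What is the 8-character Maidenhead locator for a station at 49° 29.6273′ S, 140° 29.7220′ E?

Shift to the Maidenhead origin (180°W, 90°S): lon 320.49537, lat 40.50621.
Field (20°×10°, letters A–R): lon ⌊320.49537/20⌋ = 16 → Q; lat ⌊40.50621/10⌋ = 4 → E.
Square (2°×1°, digits 0–9): lon ⌊0.49537/2⌋ = 0; lat ⌊0.50621/1⌋ = 0.
Subsquare (5′×2.5′, letters a–x): lon ⌊0.49537/0.0833333⌋ = 5 → f; lat ⌊0.50621/0.0416667⌋ = 12 → m.
Extended square (30″×15″, digits 0–9): lon ⌊0.07870/0.00833333⌋ = 9; lat ⌊0.00621/0.00416667⌋ = 1.

QE00fm91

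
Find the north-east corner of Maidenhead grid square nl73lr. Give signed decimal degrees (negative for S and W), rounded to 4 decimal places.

23.7500, 95.0000

Field N=13, L=11: +13·20° lon, +11·10° lat → SW at lon 80°, lat 20°.
Square 7, 3: +7·2° lon, +3·1° lat → SW at lon 94°, lat 23°.
Subsquare l=11, r=17: +11·0.0833333° lon, +17·0.0416667° lat → SW at lon 94.9167°, lat 23.7083°.
Cell spans 0.0833333° lon × 0.0416667° lat. NE corner is SW corner plus one full cell.
latitude 23.7500, longitude 95.0000.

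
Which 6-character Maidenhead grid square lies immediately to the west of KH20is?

Longitude subsquare i = 8; −1 → 7 = h.
The latitude characters are unchanged.

KH20hs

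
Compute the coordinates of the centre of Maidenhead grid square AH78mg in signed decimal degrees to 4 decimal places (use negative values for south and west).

-11.7292, -164.9583

Field A=0, H=7: +0·20° lon, +7·10° lat → SW at lon -180°, lat -20°.
Square 7, 8: +7·2° lon, +8·1° lat → SW at lon -166°, lat -12°.
Subsquare m=12, g=6: +12·0.0833333° lon, +6·0.0416667° lat → SW at lon -165°, lat -11.75°.
Cell spans 0.0833333° lon × 0.0416667° lat. Centre is SW corner plus half of each.
latitude -11.7292, longitude -164.9583.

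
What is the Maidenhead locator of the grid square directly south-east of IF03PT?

Longitude subsquare p = 15; +1 → 16 = q.
Latitude subsquare t = 19; −1 → 18 = s.

IF03qs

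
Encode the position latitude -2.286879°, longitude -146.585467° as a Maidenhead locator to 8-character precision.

BI67qr91

Offset from 180°W / 90°S: lon 33.41453°, lat 87.71312°.
Field: lon ⌊33.41453/20⌋ = 1 → B; lat ⌊87.71312/10⌋ = 8 → I.
Square: lon ⌊13.41453/2⌋ = 6; lat ⌊7.71312/1⌋ = 7.
Subsquare: lon ⌊1.41453/0.0833333⌋ = 16 → q; lat ⌊0.71312/0.0416667⌋ = 17 → r.
Extended square: lon ⌊0.08120/0.00833333⌋ = 9; lat ⌊0.00479/0.00416667⌋ = 1.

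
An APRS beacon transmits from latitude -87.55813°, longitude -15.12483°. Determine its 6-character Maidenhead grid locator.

IA22kk

Offset from 180°W / 90°S: lon 164.8752°, lat 2.4419°.
Field: 164.8752/20 → 8 → I, 2.4419/10 → 0 → A; chars IA.
Square: 4.8752/2 → 2, 2.4419/1 → 2; chars 22.
Subsquare: 0.8752/0.0833333 → 10 → k, 0.4419/0.0416667 → 10 → k; chars kk.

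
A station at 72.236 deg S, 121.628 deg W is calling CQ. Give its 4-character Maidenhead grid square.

Shift to the Maidenhead origin (180°W, 90°S): lon 58.37, lat 17.76.
Field (20°×10°, letters A–R): 58.37/20 → 2 → C, 17.76/10 → 1 → B; chars CB.
Square (2°×1°, digits 0–9): 18.37/2 → 9, 7.76/1 → 7; chars 97.

CB97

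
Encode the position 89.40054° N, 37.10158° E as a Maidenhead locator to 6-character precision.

KR89nj

Shift to the Maidenhead origin (180°W, 90°S): lon 217.1016, lat 179.4005.
Field: 217.1016/20 → 10 → K, 179.4005/10 → 17 → R; chars KR.
Square: 17.1016/2 → 8, 9.4005/1 → 9; chars 89.
Subsquare: 1.1016/0.0833333 → 13 → n, 0.4005/0.0416667 → 9 → j; chars nj.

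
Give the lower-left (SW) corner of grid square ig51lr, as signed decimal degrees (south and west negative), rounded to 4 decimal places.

-28.2917, -9.0833

Field I=8, G=6: +8·20° lon, +6·10° lat → SW at lon -20°, lat -30°.
Square 5, 1: +5·2° lon, +1·1° lat → SW at lon -10°, lat -29°.
Subsquare l=11, r=17: +11·0.0833333° lon, +17·0.0416667° lat → SW at lon -9.08333°, lat -28.2917°.
latitude -28.2917, longitude -9.0833.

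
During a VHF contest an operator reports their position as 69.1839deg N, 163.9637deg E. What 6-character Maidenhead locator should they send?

RP19xe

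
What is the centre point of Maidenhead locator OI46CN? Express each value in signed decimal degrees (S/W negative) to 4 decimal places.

-3.4375, 108.2083

Field O=14, I=8: +14·20° lon, +8·10° lat → SW at lon 100°, lat -10°.
Square 4, 6: +4·2° lon, +6·1° lat → SW at lon 108°, lat -4°.
Subsquare c=2, n=13: +2·0.0833333° lon, +13·0.0416667° lat → SW at lon 108.167°, lat -3.45833°.
Cell spans 0.0833333° lon × 0.0416667° lat. Centre is SW corner plus half of each.
latitude -3.4375, longitude 108.2083.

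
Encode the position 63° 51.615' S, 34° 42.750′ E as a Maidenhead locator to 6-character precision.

Offset from 180°W / 90°S: lon 214.7125°, lat 26.1397°.
Field: 214.7125/20 → 10 → K, 26.1397/10 → 2 → C; chars KC.
Square: 14.7125/2 → 7, 6.1397/1 → 6; chars 76.
Subsquare: 0.7125/0.0833333 → 8 → i, 0.1397/0.0416667 → 3 → d; chars id.

KC76id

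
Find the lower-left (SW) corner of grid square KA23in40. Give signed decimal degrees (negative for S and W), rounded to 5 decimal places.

-86.45833, 24.70000

Field K=10, A=0: +10·20° lon, +0·10° lat → SW at lon 20°, lat -90°.
Square 2, 3: +2·2° lon, +3·1° lat → SW at lon 24°, lat -87°.
Subsquare i=8, n=13: +8·0.0833333° lon, +13·0.0416667° lat → SW at lon 24.6667°, lat -86.4583°.
Extended square 4, 0: +4·0.00833333° lon, +0·0.00416667° lat → SW at lon 24.7°, lat -86.4583°.
latitude -86.45833, longitude 24.70000.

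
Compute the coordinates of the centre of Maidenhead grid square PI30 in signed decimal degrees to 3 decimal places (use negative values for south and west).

Field P=15, I=8: +15·20° lon, +8·10° lat → SW at lon 120°, lat -10°.
Square 3, 0: +3·2° lon, +0·1° lat → SW at lon 126°, lat -10°.
Cell spans 2° lon × 1° lat. Centre is SW corner plus half of each.
latitude -9.500, longitude 127.000.

-9.500, 127.000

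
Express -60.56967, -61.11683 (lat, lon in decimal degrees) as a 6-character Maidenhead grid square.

FC99kk

Add 180° to longitude and 90° to latitude: 118.8832, 29.4303.
Field (20°×10°, letters A–R): lon ⌊118.8832/20⌋ = 5 → F; lat ⌊29.4303/10⌋ = 2 → C.
Square (2°×1°, digits 0–9): lon ⌊18.8832/2⌋ = 9; lat ⌊9.4303/1⌋ = 9.
Subsquare (5′×2.5′, letters a–x): lon ⌊0.8832/0.0833333⌋ = 10 → k; lat ⌊0.4303/0.0416667⌋ = 10 → k.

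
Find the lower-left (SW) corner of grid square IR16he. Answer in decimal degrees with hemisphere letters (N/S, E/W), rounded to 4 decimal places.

86.1667° N, 17.4167° W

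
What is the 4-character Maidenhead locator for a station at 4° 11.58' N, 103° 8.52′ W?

DJ84

Add 180° to longitude and 90° to latitude: 76.86, 94.19.
Field: 76.86/20 → 3 → D, 94.19/10 → 9 → J; chars DJ.
Square: 16.86/2 → 8, 4.19/1 → 4; chars 84.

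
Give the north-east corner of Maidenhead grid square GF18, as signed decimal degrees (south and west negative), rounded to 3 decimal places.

Field G=6, F=5: +6·20° lon, +5·10° lat → SW at lon -60°, lat -40°.
Square 1, 8: +1·2° lon, +8·1° lat → SW at lon -58°, lat -32°.
Cell spans 2° lon × 1° lat. NE corner is SW corner plus one full cell.
latitude -31.000, longitude -56.000.

-31.000, -56.000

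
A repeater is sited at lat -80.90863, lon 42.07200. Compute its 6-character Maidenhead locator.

Shift to the Maidenhead origin (180°W, 90°S): lon 222.0720, lat 9.0914.
Field: 222.0720/20 → 11 → L, 9.0914/10 → 0 → A; chars LA.
Square: 2.0720/2 → 1, 9.0914/1 → 9; chars 19.
Subsquare: 0.0720/0.0833333 → 0 → a, 0.0914/0.0416667 → 2 → c; chars ac.

LA19ac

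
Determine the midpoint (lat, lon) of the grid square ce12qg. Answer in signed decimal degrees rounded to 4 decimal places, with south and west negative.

Field C=2, E=4: +2·20° lon, +4·10° lat → SW at lon -140°, lat -50°.
Square 1, 2: +1·2° lon, +2·1° lat → SW at lon -138°, lat -48°.
Subsquare q=16, g=6: +16·0.0833333° lon, +6·0.0416667° lat → SW at lon -136.667°, lat -47.75°.
Cell spans 0.0833333° lon × 0.0416667° lat. Centre is SW corner plus half of each.
latitude -47.7292, longitude -136.6250.

-47.7292, -136.6250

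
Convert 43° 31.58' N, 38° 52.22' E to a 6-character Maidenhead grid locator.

KN93km

Add 180° to longitude and 90° to latitude: 218.8703, 133.5263.
Field: lon ⌊218.8703/20⌋ = 10 → K; lat ⌊133.5263/10⌋ = 13 → N.
Square: lon ⌊18.8703/2⌋ = 9; lat ⌊3.5263/1⌋ = 3.
Subsquare: lon ⌊0.8703/0.0833333⌋ = 10 → k; lat ⌊0.5263/0.0416667⌋ = 12 → m.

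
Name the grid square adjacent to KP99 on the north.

Latitude square 9; +1 → 10, wraps to 0, carry into field.
Latitude field P = 15; +1 → 16 = Q.
The longitude characters are unchanged.

KQ90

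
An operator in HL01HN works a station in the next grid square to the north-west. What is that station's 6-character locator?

Longitude subsquare h = 7; −1 → 6 = g.
Latitude subsquare n = 13; +1 → 14 = o.

HL01go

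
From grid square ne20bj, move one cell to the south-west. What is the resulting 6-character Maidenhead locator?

NE20ai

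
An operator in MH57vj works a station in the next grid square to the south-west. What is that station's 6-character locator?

MH57ui

Longitude subsquare v = 21; −1 → 20 = u.
Latitude subsquare j = 9; −1 → 8 = i.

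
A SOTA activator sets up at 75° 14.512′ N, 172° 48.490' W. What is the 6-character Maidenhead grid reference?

AQ35of

Offset from 180°W / 90°S: lon 7.1918°, lat 165.2419°.
Field (20°×10°, letters A–R): lon ⌊7.1918/20⌋ = 0 → A; lat ⌊165.2419/10⌋ = 16 → Q.
Square (2°×1°, digits 0–9): lon ⌊7.1918/2⌋ = 3; lat ⌊5.2419/1⌋ = 5.
Subsquare (5′×2.5′, letters a–x): lon ⌊1.1918/0.0833333⌋ = 14 → o; lat ⌊0.2419/0.0416667⌋ = 5 → f.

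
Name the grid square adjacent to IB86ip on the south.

Latitude subsquare p = 15; −1 → 14 = o.
The longitude characters are unchanged.

IB86io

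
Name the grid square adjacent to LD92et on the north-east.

Longitude subsquare e = 4; +1 → 5 = f.
Latitude subsquare t = 19; +1 → 20 = u.

LD92fu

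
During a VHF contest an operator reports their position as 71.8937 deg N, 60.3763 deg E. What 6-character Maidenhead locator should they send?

MQ01ev

Shift to the Maidenhead origin (180°W, 90°S): lon 240.3763, lat 161.8937.
Field (20°×10°, letters A–R): lon ⌊240.3763/20⌋ = 12 → M; lat ⌊161.8937/10⌋ = 16 → Q.
Square (2°×1°, digits 0–9): lon ⌊0.3763/2⌋ = 0; lat ⌊1.8937/1⌋ = 1.
Subsquare (5′×2.5′, letters a–x): lon ⌊0.3763/0.0833333⌋ = 4 → e; lat ⌊0.8937/0.0416667⌋ = 21 → v.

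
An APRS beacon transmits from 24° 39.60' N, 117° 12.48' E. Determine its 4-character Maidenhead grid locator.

Add 180° to longitude and 90° to latitude: 297.21, 114.66.
Field: 297.21/20 → 14 → O, 114.66/10 → 11 → L; chars OL.
Square: 17.21/2 → 8, 4.66/1 → 4; chars 84.

OL84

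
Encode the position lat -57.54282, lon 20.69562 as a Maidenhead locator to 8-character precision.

KD02ik39

Offset from 180°W / 90°S: lon 200.69562°, lat 32.45718°.
Field: 200.69562/20 → 10 → K, 32.45718/10 → 3 → D; chars KD.
Square: 0.69562/2 → 0, 2.45718/1 → 2; chars 02.
Subsquare: 0.69562/0.0833333 → 8 → i, 0.45718/0.0416667 → 10 → k; chars ik.
Extended square: 0.02895/0.00833333 → 3, 0.04051/0.00416667 → 9; chars 39.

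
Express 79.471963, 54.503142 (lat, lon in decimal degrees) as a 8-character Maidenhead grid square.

LQ79gl03

Add 180° to longitude and 90° to latitude: 234.50314, 169.47196.
Field: lon ⌊234.50314/20⌋ = 11 → L; lat ⌊169.47196/10⌋ = 16 → Q.
Square: lon ⌊14.50314/2⌋ = 7; lat ⌊9.47196/1⌋ = 9.
Subsquare: lon ⌊0.50314/0.0833333⌋ = 6 → g; lat ⌊0.47196/0.0416667⌋ = 11 → l.
Extended square: lon ⌊0.00314/0.00833333⌋ = 0; lat ⌊0.01363/0.00416667⌋ = 3.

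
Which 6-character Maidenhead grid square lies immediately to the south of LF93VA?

Latitude subsquare a = 0; −1 → -1, wraps to 23 = x, carry into square.
Latitude square 3; −1 → 2.
The longitude characters are unchanged.

LF92vx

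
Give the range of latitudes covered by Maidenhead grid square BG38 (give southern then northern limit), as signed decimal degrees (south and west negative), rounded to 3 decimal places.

-22.000, -21.000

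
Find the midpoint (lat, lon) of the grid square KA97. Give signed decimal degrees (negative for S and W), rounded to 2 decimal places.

Field K=10, A=0: +10·20° lon, +0·10° lat → SW at lon 20°, lat -90°.
Square 9, 7: +9·2° lon, +7·1° lat → SW at lon 38°, lat -83°.
Cell spans 2° lon × 1° lat. Centre is SW corner plus half of each.
latitude -82.50, longitude 39.00.

-82.50, 39.00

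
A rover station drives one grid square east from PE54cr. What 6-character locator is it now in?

PE54dr

Longitude subsquare c = 2; +1 → 3 = d.
The latitude characters are unchanged.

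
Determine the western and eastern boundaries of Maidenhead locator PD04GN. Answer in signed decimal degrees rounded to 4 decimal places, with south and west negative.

120.5000, 120.5833

Field P=15, D=3: +15·20° lon, +3·10° lat → SW at lon 120°, lat -60°.
Square 0, 4: +0·2° lon, +4·1° lat → SW at lon 120°, lat -56°.
Subsquare g=6, n=13: +6·0.0833333° lon, +13·0.0416667° lat → SW at lon 120.5°, lat -55.4583°.
Cell spans 0.0833333° lon × 0.0416667° lat.
west 120.5000, east 120.5833.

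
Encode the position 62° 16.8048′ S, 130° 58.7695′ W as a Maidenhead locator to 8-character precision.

Offset from 180°W / 90°S: lon 49.02051°, lat 27.71992°.
Field (20°×10°, letters A–R): lon ⌊49.02051/20⌋ = 2 → C; lat ⌊27.71992/10⌋ = 2 → C.
Square (2°×1°, digits 0–9): lon ⌊9.02051/2⌋ = 4; lat ⌊7.71992/1⌋ = 7.
Subsquare (5′×2.5′, letters a–x): lon ⌊1.02051/0.0833333⌋ = 12 → m; lat ⌊0.71992/0.0416667⌋ = 17 → r.
Extended square (30″×15″, digits 0–9): lon ⌊0.02051/0.00833333⌋ = 2; lat ⌊0.01159/0.00416667⌋ = 2.

CC47mr22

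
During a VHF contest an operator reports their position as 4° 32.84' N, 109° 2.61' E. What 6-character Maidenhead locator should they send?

Offset from 180°W / 90°S: lon 289.0435°, lat 94.5473°.
Field (20°×10°, letters A–R): 289.0435/20 → 14 → O, 94.5473/10 → 9 → J; chars OJ.
Square (2°×1°, digits 0–9): 9.0435/2 → 4, 4.5473/1 → 4; chars 44.
Subsquare (5′×2.5′, letters a–x): 1.0435/0.0833333 → 12 → m, 0.5473/0.0416667 → 13 → n; chars mn.

OJ44mn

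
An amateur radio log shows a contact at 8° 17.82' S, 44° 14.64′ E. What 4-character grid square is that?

Offset from 180°W / 90°S: lon 224.24°, lat 81.70°.
Field: lon ⌊224.24/20⌋ = 11 → L; lat ⌊81.70/10⌋ = 8 → I.
Square: lon ⌊4.24/2⌋ = 2; lat ⌊1.70/1⌋ = 1.

LI21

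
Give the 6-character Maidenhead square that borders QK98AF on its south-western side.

QK88xe

Longitude subsquare a = 0; −1 → -1, wraps to 23 = x, carry into square.
Longitude square 9; −1 → 8.
Latitude subsquare f = 5; −1 → 4 = e.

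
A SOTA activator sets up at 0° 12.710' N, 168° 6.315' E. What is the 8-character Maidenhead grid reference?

RJ40bf20

Offset from 180°W / 90°S: lon 348.10525°, lat 90.21183°.
Field: lon ⌊348.10525/20⌋ = 17 → R; lat ⌊90.21183/10⌋ = 9 → J.
Square: lon ⌊8.10525/2⌋ = 4; lat ⌊0.21183/1⌋ = 0.
Subsquare: lon ⌊0.10525/0.0833333⌋ = 1 → b; lat ⌊0.21183/0.0416667⌋ = 5 → f.
Extended square: lon ⌊0.02192/0.00833333⌋ = 2; lat ⌊0.00350/0.00416667⌋ = 0.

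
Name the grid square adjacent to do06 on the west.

CO96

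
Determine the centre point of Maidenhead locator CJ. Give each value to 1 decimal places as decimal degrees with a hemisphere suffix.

Field C=2, J=9: +2·20° lon, +9·10° lat → SW at lon -140°, lat 0°.
Cell spans 20° lon × 10° lat. Centre is SW corner plus half of each.
latitude 5.0° N, longitude 130.0° W.

5.0° N, 130.0° W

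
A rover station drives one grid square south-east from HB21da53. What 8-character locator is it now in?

Longitude extended square 5; +1 → 6.
Latitude extended square 3; −1 → 2.

HB21da62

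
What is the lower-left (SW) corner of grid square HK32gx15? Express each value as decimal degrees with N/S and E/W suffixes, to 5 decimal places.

12.97917° N, 33.49167° W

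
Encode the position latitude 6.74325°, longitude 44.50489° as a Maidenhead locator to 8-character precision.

LJ26gr08

Offset from 180°W / 90°S: lon 224.50489°, lat 96.74325°.
Field (20°×10°, letters A–R): 224.50489/20 → 11 → L, 96.74325/10 → 9 → J; chars LJ.
Square (2°×1°, digits 0–9): 4.50489/2 → 2, 6.74325/1 → 6; chars 26.
Subsquare (5′×2.5′, letters a–x): 0.50489/0.0833333 → 6 → g, 0.74325/0.0416667 → 17 → r; chars gr.
Extended square (30″×15″, digits 0–9): 0.00489/0.00833333 → 0, 0.03492/0.00416667 → 8; chars 08.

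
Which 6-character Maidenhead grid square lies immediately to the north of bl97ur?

Latitude subsquare r = 17; +1 → 18 = s.
The longitude characters are unchanged.

BL97us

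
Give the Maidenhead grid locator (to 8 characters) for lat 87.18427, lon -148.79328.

Shift to the Maidenhead origin (180°W, 90°S): lon 31.20672, lat 177.18427.
Field: lon ⌊31.20672/20⌋ = 1 → B; lat ⌊177.18427/10⌋ = 17 → R.
Square: lon ⌊11.20672/2⌋ = 5; lat ⌊7.18427/1⌋ = 7.
Subsquare: lon ⌊1.20672/0.0833333⌋ = 14 → o; lat ⌊0.18427/0.0416667⌋ = 4 → e.
Extended square: lon ⌊0.04005/0.00833333⌋ = 4; lat ⌊0.01760/0.00416667⌋ = 4.

BR57oe44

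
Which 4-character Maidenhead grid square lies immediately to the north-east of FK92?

Longitude square 9; +1 → 10, wraps to 0, carry into field.
Longitude field F = 5; +1 → 6 = G.
Latitude square 2; +1 → 3.

GK03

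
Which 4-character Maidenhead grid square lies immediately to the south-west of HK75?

Longitude square 7; −1 → 6.
Latitude square 5; −1 → 4.

HK64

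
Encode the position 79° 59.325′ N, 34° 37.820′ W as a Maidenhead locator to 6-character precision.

Add 180° to longitude and 90° to latitude: 145.3697, 169.9887.
Field: 145.3697/20 → 7 → H, 169.9887/10 → 16 → Q; chars HQ.
Square: 5.3697/2 → 2, 9.9887/1 → 9; chars 29.
Subsquare: 1.3697/0.0833333 → 16 → q, 0.9887/0.0416667 → 23 → x; chars qx.

HQ29qx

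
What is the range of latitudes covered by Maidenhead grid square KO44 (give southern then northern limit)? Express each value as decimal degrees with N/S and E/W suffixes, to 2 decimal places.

54.00° N, 55.00° N

Field K=10, O=14: +10·20° lon, +14·10° lat → SW at lon 20°, lat 50°.
Square 4, 4: +4·2° lon, +4·1° lat → SW at lon 28°, lat 54°.
Cell spans 2° lon × 1° lat.
south 54.00° N, north 55.00° N.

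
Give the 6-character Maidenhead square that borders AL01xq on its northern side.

AL01xr

Latitude subsquare q = 16; +1 → 17 = r.
The longitude characters are unchanged.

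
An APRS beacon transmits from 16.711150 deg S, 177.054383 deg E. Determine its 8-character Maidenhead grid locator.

RH83mg69

Shift to the Maidenhead origin (180°W, 90°S): lon 357.05438, lat 73.28885.
Field: lon ⌊357.05438/20⌋ = 17 → R; lat ⌊73.28885/10⌋ = 7 → H.
Square: lon ⌊17.05438/2⌋ = 8; lat ⌊3.28885/1⌋ = 3.
Subsquare: lon ⌊1.05438/0.0833333⌋ = 12 → m; lat ⌊0.28885/0.0416667⌋ = 6 → g.
Extended square: lon ⌊0.05438/0.00833333⌋ = 6; lat ⌊0.03885/0.00416667⌋ = 9.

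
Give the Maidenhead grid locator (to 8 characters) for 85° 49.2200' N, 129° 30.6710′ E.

PR45st16

Offset from 180°W / 90°S: lon 309.51118°, lat 175.82033°.
Field: 309.51118/20 → 15 → P, 175.82033/10 → 17 → R; chars PR.
Square: 9.51118/2 → 4, 5.82033/1 → 5; chars 45.
Subsquare: 1.51118/0.0833333 → 18 → s, 0.82033/0.0416667 → 19 → t; chars st.
Extended square: 0.01118/0.00833333 → 1, 0.02867/0.00416667 → 6; chars 16.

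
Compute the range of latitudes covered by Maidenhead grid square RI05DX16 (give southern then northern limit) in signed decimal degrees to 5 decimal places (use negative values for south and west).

Field R=17, I=8: +17·20° lon, +8·10° lat → SW at lon 160°, lat -10°.
Square 0, 5: +0·2° lon, +5·1° lat → SW at lon 160°, lat -5°.
Subsquare d=3, x=23: +3·0.0833333° lon, +23·0.0416667° lat → SW at lon 160.25°, lat -4.04167°.
Extended square 1, 6: +1·0.00833333° lon, +6·0.00416667° lat → SW at lon 160.258°, lat -4.01667°.
Cell spans 0.00833333° lon × 0.00416667° lat.
south -4.01667, north -4.01250.

-4.01667, -4.01250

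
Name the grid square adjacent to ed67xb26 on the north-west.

ED67xb17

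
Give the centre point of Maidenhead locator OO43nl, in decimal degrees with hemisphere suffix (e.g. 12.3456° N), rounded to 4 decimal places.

53.4792° N, 109.1250° E

Field O=14, O=14: +14·20° lon, +14·10° lat → SW at lon 100°, lat 50°.
Square 4, 3: +4·2° lon, +3·1° lat → SW at lon 108°, lat 53°.
Subsquare n=13, l=11: +13·0.0833333° lon, +11·0.0416667° lat → SW at lon 109.083°, lat 53.4583°.
Cell spans 0.0833333° lon × 0.0416667° lat. Centre is SW corner plus half of each.
latitude 53.4792° N, longitude 109.1250° E.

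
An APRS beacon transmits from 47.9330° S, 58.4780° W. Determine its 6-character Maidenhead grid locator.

GE02sb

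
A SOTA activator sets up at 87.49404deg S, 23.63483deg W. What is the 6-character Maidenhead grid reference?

Offset from 180°W / 90°S: lon 156.3652°, lat 2.5060°.
Field: 156.3652/20 → 7 → H, 2.5060/10 → 0 → A; chars HA.
Square: 16.3652/2 → 8, 2.5060/1 → 2; chars 82.
Subsquare: 0.3652/0.0833333 → 4 → e, 0.5060/0.0416667 → 12 → m; chars em.

HA82em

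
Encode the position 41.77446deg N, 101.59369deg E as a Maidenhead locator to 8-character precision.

ON01ts15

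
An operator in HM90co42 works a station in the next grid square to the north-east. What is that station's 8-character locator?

Longitude extended square 4; +1 → 5.
Latitude extended square 2; +1 → 3.

HM90co53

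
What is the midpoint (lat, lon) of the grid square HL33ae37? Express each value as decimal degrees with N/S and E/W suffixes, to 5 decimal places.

23.19792° N, 33.97083° W

Field H=7, L=11: +7·20° lon, +11·10° lat → SW at lon -40°, lat 20°.
Square 3, 3: +3·2° lon, +3·1° lat → SW at lon -34°, lat 23°.
Subsquare a=0, e=4: +0·0.0833333° lon, +4·0.0416667° lat → SW at lon -34°, lat 23.1667°.
Extended square 3, 7: +3·0.00833333° lon, +7·0.00416667° lat → SW at lon -33.975°, lat 23.1958°.
Cell spans 0.00833333° lon × 0.00416667° lat. Centre is SW corner plus half of each.
latitude 23.19792° N, longitude 33.97083° W.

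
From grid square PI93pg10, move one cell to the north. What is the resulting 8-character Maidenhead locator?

Latitude extended square 0; +1 → 1.
The longitude characters are unchanged.

PI93pg11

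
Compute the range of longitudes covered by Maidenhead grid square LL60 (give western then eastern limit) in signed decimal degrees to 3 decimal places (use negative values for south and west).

52.000, 54.000

Field L=11, L=11: +11·20° lon, +11·10° lat → SW at lon 40°, lat 20°.
Square 6, 0: +6·2° lon, +0·1° lat → SW at lon 52°, lat 20°.
Cell spans 2° lon × 1° lat.
west 52.000, east 54.000.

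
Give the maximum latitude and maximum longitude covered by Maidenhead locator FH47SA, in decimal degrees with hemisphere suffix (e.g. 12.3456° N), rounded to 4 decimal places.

Field F=5, H=7: +5·20° lon, +7·10° lat → SW at lon -80°, lat -20°.
Square 4, 7: +4·2° lon, +7·1° lat → SW at lon -72°, lat -13°.
Subsquare s=18, a=0: +18·0.0833333° lon, +0·0.0416667° lat → SW at lon -70.5°, lat -13°.
Cell spans 0.0833333° lon × 0.0416667° lat. NE corner is SW corner plus one full cell.
latitude 12.9583° S, longitude 70.4167° W.

12.9583° S, 70.4167° W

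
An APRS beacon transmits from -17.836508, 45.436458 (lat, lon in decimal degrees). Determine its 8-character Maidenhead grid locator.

LH22rd29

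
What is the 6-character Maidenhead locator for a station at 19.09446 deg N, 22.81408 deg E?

KK19jc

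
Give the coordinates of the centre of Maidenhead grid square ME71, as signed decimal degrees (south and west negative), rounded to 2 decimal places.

Field M=12, E=4: +12·20° lon, +4·10° lat → SW at lon 60°, lat -50°.
Square 7, 1: +7·2° lon, +1·1° lat → SW at lon 74°, lat -49°.
Cell spans 2° lon × 1° lat. Centre is SW corner plus half of each.
latitude -48.50, longitude 75.00.

-48.50, 75.00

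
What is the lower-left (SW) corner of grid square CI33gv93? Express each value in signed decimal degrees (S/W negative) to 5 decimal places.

Field C=2, I=8: +2·20° lon, +8·10° lat → SW at lon -140°, lat -10°.
Square 3, 3: +3·2° lon, +3·1° lat → SW at lon -134°, lat -7°.
Subsquare g=6, v=21: +6·0.0833333° lon, +21·0.0416667° lat → SW at lon -133.5°, lat -6.125°.
Extended square 9, 3: +9·0.00833333° lon, +3·0.00416667° lat → SW at lon -133.425°, lat -6.1125°.
latitude -6.11250, longitude -133.42500.

-6.11250, -133.42500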